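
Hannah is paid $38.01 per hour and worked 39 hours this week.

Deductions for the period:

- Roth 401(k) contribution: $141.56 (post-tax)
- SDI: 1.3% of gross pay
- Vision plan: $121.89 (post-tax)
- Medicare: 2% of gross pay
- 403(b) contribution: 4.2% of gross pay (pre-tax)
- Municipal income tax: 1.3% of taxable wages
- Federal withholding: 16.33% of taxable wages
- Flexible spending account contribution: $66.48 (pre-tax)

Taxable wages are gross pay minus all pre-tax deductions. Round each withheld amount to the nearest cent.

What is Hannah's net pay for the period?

$802.63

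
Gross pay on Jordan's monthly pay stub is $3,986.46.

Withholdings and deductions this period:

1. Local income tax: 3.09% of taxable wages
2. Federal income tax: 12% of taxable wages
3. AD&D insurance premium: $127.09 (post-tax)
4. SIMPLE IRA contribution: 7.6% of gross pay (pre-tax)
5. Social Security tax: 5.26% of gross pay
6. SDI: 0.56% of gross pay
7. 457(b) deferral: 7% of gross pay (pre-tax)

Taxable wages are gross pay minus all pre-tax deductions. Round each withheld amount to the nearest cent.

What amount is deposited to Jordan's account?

SIMPLE IRA contribution: $3,986.46 × 0.076 = $302.97
457(b) deferral: $3,986.46 × 0.07 = $279.05
Pre-tax total = $302.97 + $279.05 = $582.02
Taxable wages = $3,986.46 − $582.02 = $3,404.44
Federal income tax: $3,404.44 × 0.12 = $408.53
Local income tax: $3,404.44 × 0.0309 = $105.20
Social Security tax: $3,986.46 × 0.0526 = $209.69
SDI: $3,986.46 × 0.0056 = $22.32
AD&D insurance premium: $127.09
Total deductions = $302.97 + $279.05 + $408.53 + $105.20 + $209.69 + $22.32 + $127.09 = $1,454.85
Net pay = $3,986.46 − $1,454.85 = $2,531.61

$2,531.61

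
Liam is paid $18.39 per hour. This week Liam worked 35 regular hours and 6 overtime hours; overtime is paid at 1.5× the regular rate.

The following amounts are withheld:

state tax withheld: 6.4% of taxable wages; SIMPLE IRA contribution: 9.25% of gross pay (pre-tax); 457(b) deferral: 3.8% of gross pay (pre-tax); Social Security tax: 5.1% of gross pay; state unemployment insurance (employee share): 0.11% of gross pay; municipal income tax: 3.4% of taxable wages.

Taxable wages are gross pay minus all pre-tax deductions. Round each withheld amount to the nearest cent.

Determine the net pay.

Regular pay: 35 × $18.39 = $643.65
Overtime pay: 6 × $18.39 × 1.5 = $165.51
Gross pay = $643.65 + $165.51 = $809.16
SIMPLE IRA contribution: $809.16 × 0.0925 = $74.85
457(b) deferral: $809.16 × 0.038 = $30.75
Pre-tax total = $74.85 + $30.75 = $105.60
Taxable wages = $809.16 − $105.60 = $703.56
Municipal income tax: $703.56 × 0.034 = $23.92
State tax withheld: $703.56 × 0.064 = $45.03
Social Security tax: $809.16 × 0.051 = $41.27
State unemployment insurance (employee share): $809.16 × 0.0011 = $0.89
Total deductions = $74.85 + $30.75 + $23.92 + $45.03 + $41.27 + $0.89 = $216.71
Net pay = $809.16 − $216.71 = $592.45

$592.45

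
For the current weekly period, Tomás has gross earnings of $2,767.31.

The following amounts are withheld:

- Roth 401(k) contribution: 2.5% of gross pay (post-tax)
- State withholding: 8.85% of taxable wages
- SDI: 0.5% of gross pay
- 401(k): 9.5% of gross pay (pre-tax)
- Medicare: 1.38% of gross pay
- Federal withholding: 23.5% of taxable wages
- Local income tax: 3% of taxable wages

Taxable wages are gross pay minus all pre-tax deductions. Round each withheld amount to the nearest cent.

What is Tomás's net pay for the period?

401(k): $2,767.31 × 0.095 = $262.89
Taxable wages = $2,767.31 − $262.89 = $2,504.42
Federal withholding: $2,504.42 × 0.235 = $588.54
Local income tax: $2,504.42 × 0.03 = $75.13
State withholding: $2,504.42 × 0.0885 = $221.64
Medicare: $2,767.31 × 0.0138 = $38.19
SDI: $2,767.31 × 0.005 = $13.84
Roth 401(k) contribution: $2,767.31 × 0.025 = $69.18
Total deductions = $262.89 + $588.54 + $75.13 + $221.64 + $38.19 + $13.84 + $69.18 = $1,269.41
Net pay = $2,767.31 − $1,269.41 = $1,497.90

$1,497.90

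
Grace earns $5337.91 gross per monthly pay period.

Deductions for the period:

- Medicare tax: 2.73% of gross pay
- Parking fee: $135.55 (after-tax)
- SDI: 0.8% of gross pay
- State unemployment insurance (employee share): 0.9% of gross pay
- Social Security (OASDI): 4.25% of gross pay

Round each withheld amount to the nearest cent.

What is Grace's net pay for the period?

Medicare tax: $5337.91 × 0.0273 = $145.72
State unemployment insurance (employee share): $5337.91 × 0.009 = $48.04
Social Security (OASDI): $5337.91 × 0.0425 = $226.86
SDI: $5337.91 × 0.008 = $42.70
Parking fee: $135.55
Total deductions = $145.72 + $48.04 + $226.86 + $42.70 + $135.55 = $598.87
Net pay = $5337.91 − $598.87 = $4739.04

$4739.04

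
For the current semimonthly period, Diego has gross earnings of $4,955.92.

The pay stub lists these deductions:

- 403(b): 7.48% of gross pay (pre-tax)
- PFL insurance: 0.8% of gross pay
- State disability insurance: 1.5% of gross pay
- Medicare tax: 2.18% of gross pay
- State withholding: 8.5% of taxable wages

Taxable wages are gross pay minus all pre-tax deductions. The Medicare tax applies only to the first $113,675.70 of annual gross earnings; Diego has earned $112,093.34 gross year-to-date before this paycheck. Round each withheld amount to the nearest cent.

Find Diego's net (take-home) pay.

$4,046.99

403(b): $4,955.92 × 0.0748 = $370.70
Taxable wages = $4,955.92 − $370.70 = $4,585.22
State withholding: $4,585.22 × 0.085 = $389.74
State disability insurance: $4,955.92 × 0.015 = $74.34
Medicare tax: only $113,675.70 − $112,093.34 = $1,582.36 of this check is subject → $1,582.36 × 0.0218 = $34.50
PFL insurance: $4,955.92 × 0.008 = $39.65
Total deductions = $370.70 + $389.74 + $74.34 + $34.50 + $39.65 = $908.93
Net pay = $4,955.92 − $908.93 = $4,046.99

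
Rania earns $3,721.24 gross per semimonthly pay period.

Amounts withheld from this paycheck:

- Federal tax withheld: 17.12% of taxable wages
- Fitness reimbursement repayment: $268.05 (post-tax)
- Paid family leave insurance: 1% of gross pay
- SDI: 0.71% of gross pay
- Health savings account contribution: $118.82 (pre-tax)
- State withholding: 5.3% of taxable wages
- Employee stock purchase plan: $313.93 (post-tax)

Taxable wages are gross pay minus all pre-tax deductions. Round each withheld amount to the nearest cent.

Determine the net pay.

Health savings account contribution: $118.82
Taxable wages = $3,721.24 − $118.82 = $3,602.42
Federal tax withheld: $3,602.42 × 0.1712 = $616.73
State withholding: $3,602.42 × 0.053 = $190.93
Paid family leave insurance: $3,721.24 × 0.01 = $37.21
SDI: $3,721.24 × 0.0071 = $26.42
Fitness reimbursement repayment: $268.05
Employee stock purchase plan: $313.93
Total deductions = $118.82 + $616.73 + $190.93 + $37.21 + $26.42 + $268.05 + $313.93 = $1,572.09
Net pay = $3,721.24 − $1,572.09 = $2,149.15

$2,149.15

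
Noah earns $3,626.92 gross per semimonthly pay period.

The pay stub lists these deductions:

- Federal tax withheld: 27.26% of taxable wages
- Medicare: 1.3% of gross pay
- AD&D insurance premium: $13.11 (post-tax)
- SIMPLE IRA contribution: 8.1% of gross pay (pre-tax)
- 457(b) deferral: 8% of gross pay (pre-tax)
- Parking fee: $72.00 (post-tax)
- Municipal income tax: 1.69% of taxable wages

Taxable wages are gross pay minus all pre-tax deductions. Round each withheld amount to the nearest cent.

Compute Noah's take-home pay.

SIMPLE IRA contribution: $3,626.92 × 0.081 = $293.78
457(b) deferral: $3,626.92 × 0.08 = $290.15
Pre-tax total = $293.78 + $290.15 = $583.93
Taxable wages = $3,626.92 − $583.93 = $3,042.99
Federal tax withheld: $3,042.99 × 0.2726 = $829.52
Municipal income tax: $3,042.99 × 0.0169 = $51.43
Medicare: $3,626.92 × 0.013 = $47.15
AD&D insurance premium: $13.11
Parking fee: $72.00
Total deductions = $293.78 + $290.15 + $829.52 + $51.43 + $47.15 + $13.11 + $72.00 = $1,597.14
Net pay = $3,626.92 − $1,597.14 = $2,029.78

$2,029.78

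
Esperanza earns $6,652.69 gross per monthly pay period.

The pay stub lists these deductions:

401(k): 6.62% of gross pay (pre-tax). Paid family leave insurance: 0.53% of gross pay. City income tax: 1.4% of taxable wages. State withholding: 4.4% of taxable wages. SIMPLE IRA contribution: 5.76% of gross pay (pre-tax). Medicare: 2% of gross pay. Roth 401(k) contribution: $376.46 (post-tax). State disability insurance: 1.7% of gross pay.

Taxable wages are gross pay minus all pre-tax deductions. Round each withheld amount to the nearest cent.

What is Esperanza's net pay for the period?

$4,833.13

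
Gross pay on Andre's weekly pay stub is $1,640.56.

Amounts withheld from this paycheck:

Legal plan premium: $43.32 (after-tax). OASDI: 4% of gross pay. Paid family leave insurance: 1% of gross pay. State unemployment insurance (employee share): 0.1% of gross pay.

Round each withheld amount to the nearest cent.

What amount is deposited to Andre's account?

$1,513.57

State unemployment insurance (employee share): $1,640.56 × 0.001 = $1.64
Paid family leave insurance: $1,640.56 × 0.01 = $16.41
OASDI: $1,640.56 × 0.04 = $65.62
Legal plan premium: $43.32
Total deductions = $1.64 + $16.41 + $65.62 + $43.32 = $126.99
Net pay = $1,640.56 − $126.99 = $1,513.57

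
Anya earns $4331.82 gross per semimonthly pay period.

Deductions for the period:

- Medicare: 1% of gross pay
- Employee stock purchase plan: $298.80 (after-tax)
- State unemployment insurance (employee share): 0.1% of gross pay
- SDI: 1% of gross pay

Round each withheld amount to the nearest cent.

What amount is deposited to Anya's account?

Medicare: $4331.82 × 0.01 = $43.32
SDI: $4331.82 × 0.01 = $43.32
State unemployment insurance (employee share): $4331.82 × 0.001 = $4.33
Employee stock purchase plan: $298.80
Total deductions = $43.32 + $43.32 + $4.33 + $298.80 = $389.77
Net pay = $4331.82 − $389.77 = $3942.05

$3942.05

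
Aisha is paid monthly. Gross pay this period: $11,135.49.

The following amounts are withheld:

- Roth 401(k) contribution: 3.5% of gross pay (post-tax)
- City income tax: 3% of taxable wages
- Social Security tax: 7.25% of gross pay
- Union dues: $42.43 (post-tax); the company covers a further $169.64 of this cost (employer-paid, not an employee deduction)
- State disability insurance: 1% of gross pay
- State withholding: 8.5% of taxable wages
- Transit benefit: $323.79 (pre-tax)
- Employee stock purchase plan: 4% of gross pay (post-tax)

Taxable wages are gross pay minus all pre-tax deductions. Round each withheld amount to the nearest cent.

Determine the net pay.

Transit benefit: $323.79
Taxable wages = $11,135.49 − $323.79 = $10,811.70
City income tax: $10,811.70 × 0.03 = $324.35
State withholding: $10,811.70 × 0.085 = $918.99
Social Security tax: $11,135.49 × 0.0725 = $807.32
State disability insurance: $11,135.49 × 0.01 = $111.35
Employee stock purchase plan: $11,135.49 × 0.04 = $445.42
Roth 401(k) contribution: $11,135.49 × 0.035 = $389.74
Union dues: $42.43
(Employer's $169.64 toward union dues is not withheld from the employee.)
Total deductions = $323.79 + $324.35 + $918.99 + $807.32 + $111.35 + $445.42 + $389.74 + $42.43 = $3,363.39
Net pay = $11,135.49 − $3,363.39 = $7,772.10

$7,772.10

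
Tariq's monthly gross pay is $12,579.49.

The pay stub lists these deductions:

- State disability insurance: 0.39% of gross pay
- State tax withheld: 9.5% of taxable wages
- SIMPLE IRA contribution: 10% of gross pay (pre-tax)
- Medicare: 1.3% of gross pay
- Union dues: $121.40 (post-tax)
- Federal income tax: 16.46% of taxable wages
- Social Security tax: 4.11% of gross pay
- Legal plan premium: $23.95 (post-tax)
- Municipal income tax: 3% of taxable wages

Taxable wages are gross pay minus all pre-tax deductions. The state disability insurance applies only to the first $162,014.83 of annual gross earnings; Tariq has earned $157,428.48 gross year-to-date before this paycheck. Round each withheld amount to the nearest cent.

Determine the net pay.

$7,199.02

SIMPLE IRA contribution: $12,579.49 × 0.1 = $1,257.95
Taxable wages = $12,579.49 − $1,257.95 = $11,321.54
State tax withheld: $11,321.54 × 0.095 = $1,075.55
Municipal income tax: $11,321.54 × 0.03 = $339.65
Federal income tax: $11,321.54 × 0.1646 = $1,863.53
Medicare: $12,579.49 × 0.013 = $163.53
State disability insurance: only $162,014.83 − $157,428.48 = $4,586.35 of this check is subject → $4,586.35 × 0.0039 = $17.89
Social Security tax: $12,579.49 × 0.0411 = $517.02
Union dues: $121.40
Legal plan premium: $23.95
Total deductions = $1,257.95 + $1,075.55 + $339.65 + $1,863.53 + $163.53 + $17.89 + $517.02 + $121.40 + $23.95 = $5,380.47
Net pay = $12,579.49 − $5,380.47 = $7,199.02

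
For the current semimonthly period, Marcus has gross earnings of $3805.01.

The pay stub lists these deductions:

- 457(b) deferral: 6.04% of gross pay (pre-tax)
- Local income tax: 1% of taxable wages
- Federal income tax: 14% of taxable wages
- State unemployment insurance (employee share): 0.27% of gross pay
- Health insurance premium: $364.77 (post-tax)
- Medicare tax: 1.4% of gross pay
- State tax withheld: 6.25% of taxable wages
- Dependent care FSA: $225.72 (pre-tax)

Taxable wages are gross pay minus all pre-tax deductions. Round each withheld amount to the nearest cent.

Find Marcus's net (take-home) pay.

$2209.40

Dependent care FSA: $225.72
457(b) deferral: $3805.01 × 0.0604 = $229.82
Pre-tax total = $225.72 + $229.82 = $455.54
Taxable wages = $3805.01 − $455.54 = $3349.47
Federal income tax: $3349.47 × 0.14 = $468.93
Local income tax: $3349.47 × 0.01 = $33.49
State tax withheld: $3349.47 × 0.0625 = $209.34
State unemployment insurance (employee share): $3805.01 × 0.0027 = $10.27
Medicare tax: $3805.01 × 0.014 = $53.27
Health insurance premium: $364.77
Total deductions = $225.72 + $229.82 + $468.93 + $33.49 + $209.34 + $10.27 + $53.27 + $364.77 = $1595.61
Net pay = $3805.01 − $1595.61 = $2209.40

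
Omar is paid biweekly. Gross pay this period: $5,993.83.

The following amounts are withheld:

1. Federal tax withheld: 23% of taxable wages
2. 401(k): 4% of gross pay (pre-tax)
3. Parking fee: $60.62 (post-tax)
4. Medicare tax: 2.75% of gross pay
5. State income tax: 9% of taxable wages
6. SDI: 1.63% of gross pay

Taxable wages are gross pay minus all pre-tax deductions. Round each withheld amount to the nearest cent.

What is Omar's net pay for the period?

401(k): $5,993.83 × 0.04 = $239.75
Taxable wages = $5,993.83 − $239.75 = $5,754.08
Federal tax withheld: $5,754.08 × 0.23 = $1,323.44
State income tax: $5,754.08 × 0.09 = $517.87
Medicare tax: $5,993.83 × 0.0275 = $164.83
SDI: $5,993.83 × 0.0163 = $97.70
Parking fee: $60.62
Total deductions = $239.75 + $1,323.44 + $517.87 + $164.83 + $97.70 + $60.62 = $2,404.21
Net pay = $5,993.83 − $2,404.21 = $3,589.62

$3,589.62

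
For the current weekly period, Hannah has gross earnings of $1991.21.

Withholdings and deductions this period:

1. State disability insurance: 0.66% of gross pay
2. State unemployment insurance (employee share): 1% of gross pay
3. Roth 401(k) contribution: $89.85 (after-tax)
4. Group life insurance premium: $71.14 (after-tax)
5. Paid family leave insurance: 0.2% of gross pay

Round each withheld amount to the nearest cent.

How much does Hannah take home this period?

$1793.19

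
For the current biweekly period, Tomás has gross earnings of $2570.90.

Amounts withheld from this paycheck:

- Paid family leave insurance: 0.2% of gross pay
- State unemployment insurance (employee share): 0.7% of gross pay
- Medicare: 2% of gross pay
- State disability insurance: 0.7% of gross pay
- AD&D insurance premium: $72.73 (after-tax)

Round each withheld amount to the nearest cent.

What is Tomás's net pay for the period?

$2405.61

Paid family leave insurance: $2570.90 × 0.002 = $5.14
State disability insurance: $2570.90 × 0.007 = $18.00
State unemployment insurance (employee share): $2570.90 × 0.007 = $18.00
Medicare: $2570.90 × 0.02 = $51.42
AD&D insurance premium: $72.73
Total deductions = $5.14 + $18.00 + $18.00 + $51.42 + $72.73 = $165.29
Net pay = $2570.90 − $165.29 = $2405.61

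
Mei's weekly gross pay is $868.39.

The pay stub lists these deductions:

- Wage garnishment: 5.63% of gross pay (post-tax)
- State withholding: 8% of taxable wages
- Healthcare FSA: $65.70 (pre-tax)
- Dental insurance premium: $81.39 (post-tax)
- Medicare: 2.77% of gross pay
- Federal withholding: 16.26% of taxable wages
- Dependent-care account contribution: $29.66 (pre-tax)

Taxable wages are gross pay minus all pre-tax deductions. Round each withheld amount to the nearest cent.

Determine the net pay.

$431.17

Dependent-care account contribution: $29.66
Healthcare FSA: $65.70
Pre-tax total = $29.66 + $65.70 = $95.36
Taxable wages = $868.39 − $95.36 = $773.03
State withholding: $773.03 × 0.08 = $61.84
Federal withholding: $773.03 × 0.1626 = $125.69
Medicare: $868.39 × 0.0277 = $24.05
Dental insurance premium: $81.39
Wage garnishment: $868.39 × 0.0563 = $48.89
Total deductions = $29.66 + $65.70 + $61.84 + $125.69 + $24.05 + $81.39 + $48.89 = $437.22
Net pay = $868.39 − $437.22 = $431.17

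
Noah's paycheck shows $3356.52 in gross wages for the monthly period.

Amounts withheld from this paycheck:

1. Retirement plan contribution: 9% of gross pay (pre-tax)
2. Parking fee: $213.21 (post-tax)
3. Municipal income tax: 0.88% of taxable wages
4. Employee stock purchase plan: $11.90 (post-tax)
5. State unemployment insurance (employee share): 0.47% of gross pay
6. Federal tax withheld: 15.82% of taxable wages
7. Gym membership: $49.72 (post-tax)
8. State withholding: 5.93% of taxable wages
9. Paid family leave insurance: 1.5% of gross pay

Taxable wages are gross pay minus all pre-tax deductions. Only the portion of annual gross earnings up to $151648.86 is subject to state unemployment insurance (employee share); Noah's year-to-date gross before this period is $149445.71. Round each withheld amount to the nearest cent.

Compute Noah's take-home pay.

Retirement plan contribution: $3356.52 × 0.09 = $302.09
Taxable wages = $3356.52 − $302.09 = $3054.43
Municipal income tax: $3054.43 × 0.0088 = $26.88
Federal tax withheld: $3054.43 × 0.1582 = $483.21
State withholding: $3054.43 × 0.0593 = $181.13
Paid family leave insurance: $3356.52 × 0.015 = $50.35
State unemployment insurance (employee share): only $151648.86 − $149445.71 = $2203.15 of this check is subject → $2203.15 × 0.0047 = $10.35
Employee stock purchase plan: $11.90
Gym membership: $49.72
Parking fee: $213.21
Total deductions = $302.09 + $26.88 + $483.21 + $181.13 + $50.35 + $10.35 + $11.90 + $49.72 + $213.21 = $1328.84
Net pay = $3356.52 − $1328.84 = $2027.68

$2027.68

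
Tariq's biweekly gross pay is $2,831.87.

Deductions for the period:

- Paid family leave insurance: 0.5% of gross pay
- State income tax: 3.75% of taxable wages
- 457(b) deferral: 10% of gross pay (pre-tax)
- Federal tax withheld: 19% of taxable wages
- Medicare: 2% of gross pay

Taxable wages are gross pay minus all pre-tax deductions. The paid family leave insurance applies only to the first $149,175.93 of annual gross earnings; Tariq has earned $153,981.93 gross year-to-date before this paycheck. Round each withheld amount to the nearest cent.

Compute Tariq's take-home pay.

$1,912.21

457(b) deferral: $2,831.87 × 0.1 = $283.19
Taxable wages = $2,831.87 − $283.19 = $2,548.68
State income tax: $2,548.68 × 0.0375 = $95.58
Federal tax withheld: $2,548.68 × 0.19 = $484.25
Medicare: $2,831.87 × 0.02 = $56.64
Paid family leave insurance: annual cap $149,175.93 already reached (YTD $153,981.93), so $0.00
Total deductions = $283.19 + $95.58 + $484.25 + $56.64 + $0.00 = $919.66
Net pay = $2,831.87 − $919.66 = $1,912.21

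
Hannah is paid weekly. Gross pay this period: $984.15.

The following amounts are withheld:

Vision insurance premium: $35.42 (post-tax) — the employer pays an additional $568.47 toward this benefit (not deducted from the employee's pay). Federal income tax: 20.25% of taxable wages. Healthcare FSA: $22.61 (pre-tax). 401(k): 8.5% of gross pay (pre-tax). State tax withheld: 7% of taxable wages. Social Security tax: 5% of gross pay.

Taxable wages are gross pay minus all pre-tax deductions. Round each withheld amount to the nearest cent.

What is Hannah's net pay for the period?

$554.04

401(k): $984.15 × 0.085 = $83.65
Healthcare FSA: $22.61
Pre-tax total = $83.65 + $22.61 = $106.26
Taxable wages = $984.15 − $106.26 = $877.89
State tax withheld: $877.89 × 0.07 = $61.45
Federal income tax: $877.89 × 0.2025 = $177.77
Social Security tax: $984.15 × 0.05 = $49.21
Vision insurance premium: $35.42
(Employer's $568.47 toward vision insurance premium is not withheld from the employee.)
Total deductions = $83.65 + $22.61 + $61.45 + $177.77 + $49.21 + $35.42 = $430.11
Net pay = $984.15 − $430.11 = $554.04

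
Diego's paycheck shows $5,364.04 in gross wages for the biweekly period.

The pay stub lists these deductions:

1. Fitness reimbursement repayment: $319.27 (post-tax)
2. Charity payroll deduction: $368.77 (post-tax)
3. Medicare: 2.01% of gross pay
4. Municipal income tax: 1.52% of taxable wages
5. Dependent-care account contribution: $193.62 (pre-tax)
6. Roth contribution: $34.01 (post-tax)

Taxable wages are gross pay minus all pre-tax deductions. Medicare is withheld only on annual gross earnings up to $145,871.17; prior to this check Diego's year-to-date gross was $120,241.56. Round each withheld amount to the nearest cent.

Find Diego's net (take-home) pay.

$4,261.96

Dependent-care account contribution: $193.62
Taxable wages = $5,364.04 − $193.62 = $5,170.42
Municipal income tax: $5,170.42 × 0.0152 = $78.59
Medicare: cap not yet reached, full $5,364.04 is subject → $5,364.04 × 0.0201 = $107.82
Roth contribution: $34.01
Charity payroll deduction: $368.77
Fitness reimbursement repayment: $319.27
Total deductions = $193.62 + $78.59 + $107.82 + $34.01 + $368.77 + $319.27 = $1,102.08
Net pay = $5,364.04 − $1,102.08 = $4,261.96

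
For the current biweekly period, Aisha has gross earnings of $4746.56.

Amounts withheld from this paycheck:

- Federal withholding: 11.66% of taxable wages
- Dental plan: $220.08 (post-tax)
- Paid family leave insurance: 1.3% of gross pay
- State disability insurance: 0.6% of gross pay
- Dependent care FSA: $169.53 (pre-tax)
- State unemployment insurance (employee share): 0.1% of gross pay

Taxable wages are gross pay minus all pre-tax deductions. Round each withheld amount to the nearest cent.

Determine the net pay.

$3728.33

Dependent care FSA: $169.53
Taxable wages = $4746.56 − $169.53 = $4577.03
Federal withholding: $4577.03 × 0.1166 = $533.68
State unemployment insurance (employee share): $4746.56 × 0.001 = $4.75
State disability insurance: $4746.56 × 0.006 = $28.48
Paid family leave insurance: $4746.56 × 0.013 = $61.71
Dental plan: $220.08
Total deductions = $169.53 + $533.68 + $4.75 + $28.48 + $61.71 + $220.08 = $1018.23
Net pay = $4746.56 − $1018.23 = $3728.33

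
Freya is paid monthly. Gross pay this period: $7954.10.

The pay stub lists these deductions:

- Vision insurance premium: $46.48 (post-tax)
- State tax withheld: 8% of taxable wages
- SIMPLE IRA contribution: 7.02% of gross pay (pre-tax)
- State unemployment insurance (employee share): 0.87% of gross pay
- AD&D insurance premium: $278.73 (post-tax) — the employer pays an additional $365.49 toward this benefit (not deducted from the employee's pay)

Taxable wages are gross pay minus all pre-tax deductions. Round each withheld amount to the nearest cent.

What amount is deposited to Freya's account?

SIMPLE IRA contribution: $7954.10 × 0.0702 = $558.38
Taxable wages = $7954.10 − $558.38 = $7395.72
State tax withheld: $7395.72 × 0.08 = $591.66
State unemployment insurance (employee share): $7954.10 × 0.0087 = $69.20
Vision insurance premium: $46.48
AD&D insurance premium: $278.73
(Employer's $365.49 toward AD&D insurance premium is not withheld from the employee.)
Total deductions = $558.38 + $591.66 + $69.20 + $46.48 + $278.73 = $1544.45
Net pay = $7954.10 − $1544.45 = $6409.65

$6409.65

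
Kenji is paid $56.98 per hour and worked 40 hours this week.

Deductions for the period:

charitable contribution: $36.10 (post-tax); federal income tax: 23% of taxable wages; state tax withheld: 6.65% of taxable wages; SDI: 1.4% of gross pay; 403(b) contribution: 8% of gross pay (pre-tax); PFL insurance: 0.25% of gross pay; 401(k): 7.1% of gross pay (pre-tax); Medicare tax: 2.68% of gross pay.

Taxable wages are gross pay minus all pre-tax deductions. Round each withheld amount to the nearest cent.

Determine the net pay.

Gross pay: 40 × $56.98 = $2279.20
401(k): $2279.20 × 0.071 = $161.82
403(b) contribution: $2279.20 × 0.08 = $182.34
Pre-tax total = $161.82 + $182.34 = $344.16
Taxable wages = $2279.20 − $344.16 = $1935.04
State tax withheld: $1935.04 × 0.0665 = $128.68
Federal income tax: $1935.04 × 0.23 = $445.06
Medicare tax: $2279.20 × 0.0268 = $61.08
PFL insurance: $2279.20 × 0.0025 = $5.70
SDI: $2279.20 × 0.014 = $31.91
Charitable contribution: $36.10
Total deductions = $161.82 + $182.34 + $128.68 + $445.06 + $61.08 + $5.70 + $31.91 + $36.10 = $1052.69
Net pay = $2279.20 − $1052.69 = $1226.51

$1226.51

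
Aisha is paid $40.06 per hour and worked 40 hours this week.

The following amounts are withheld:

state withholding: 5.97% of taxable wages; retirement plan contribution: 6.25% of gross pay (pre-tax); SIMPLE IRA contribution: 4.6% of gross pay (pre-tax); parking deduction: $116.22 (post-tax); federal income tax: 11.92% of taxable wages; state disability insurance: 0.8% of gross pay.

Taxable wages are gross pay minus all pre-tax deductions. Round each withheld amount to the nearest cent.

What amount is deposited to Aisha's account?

Gross pay: 40 × $40.06 = $1,602.40
Retirement plan contribution: $1,602.40 × 0.0625 = $100.15
SIMPLE IRA contribution: $1,602.40 × 0.046 = $73.71
Pre-tax total = $100.15 + $73.71 = $173.86
Taxable wages = $1,602.40 − $173.86 = $1,428.54
State withholding: $1,428.54 × 0.0597 = $85.28
Federal income tax: $1,428.54 × 0.1192 = $170.28
State disability insurance: $1,602.40 × 0.008 = $12.82
Parking deduction: $116.22
Total deductions = $100.15 + $73.71 + $85.28 + $170.28 + $12.82 + $116.22 = $558.46
Net pay = $1,602.40 − $558.46 = $1,043.94

$1,043.94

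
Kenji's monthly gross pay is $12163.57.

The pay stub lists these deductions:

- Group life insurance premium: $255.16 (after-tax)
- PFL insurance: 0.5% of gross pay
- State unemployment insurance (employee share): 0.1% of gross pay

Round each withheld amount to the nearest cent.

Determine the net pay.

$11835.43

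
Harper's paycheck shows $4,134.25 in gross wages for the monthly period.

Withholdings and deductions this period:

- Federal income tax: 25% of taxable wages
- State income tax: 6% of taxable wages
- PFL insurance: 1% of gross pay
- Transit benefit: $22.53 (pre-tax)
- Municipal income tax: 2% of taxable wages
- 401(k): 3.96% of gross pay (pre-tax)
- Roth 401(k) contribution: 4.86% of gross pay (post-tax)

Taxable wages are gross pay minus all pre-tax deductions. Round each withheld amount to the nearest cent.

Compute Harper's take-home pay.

401(k): $4,134.25 × 0.0396 = $163.72
Transit benefit: $22.53
Pre-tax total = $163.72 + $22.53 = $186.25
Taxable wages = $4,134.25 − $186.25 = $3,948.00
Municipal income tax: $3,948.00 × 0.02 = $78.96
Federal income tax: $3,948.00 × 0.25 = $987.00
State income tax: $3,948.00 × 0.06 = $236.88
PFL insurance: $4,134.25 × 0.01 = $41.34
Roth 401(k) contribution: $4,134.25 × 0.0486 = $200.92
Total deductions = $163.72 + $22.53 + $78.96 + $987.00 + $236.88 + $41.34 + $200.92 = $1,731.35
Net pay = $4,134.25 − $1,731.35 = $2,402.90

$2,402.90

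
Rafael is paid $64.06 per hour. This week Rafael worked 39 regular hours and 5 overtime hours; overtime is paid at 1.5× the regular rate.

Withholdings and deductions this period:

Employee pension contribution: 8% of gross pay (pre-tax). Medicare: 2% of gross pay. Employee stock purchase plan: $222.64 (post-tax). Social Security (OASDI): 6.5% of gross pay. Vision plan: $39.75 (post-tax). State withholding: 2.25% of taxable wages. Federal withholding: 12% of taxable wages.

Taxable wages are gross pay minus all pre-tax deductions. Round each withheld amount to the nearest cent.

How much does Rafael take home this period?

$1834.38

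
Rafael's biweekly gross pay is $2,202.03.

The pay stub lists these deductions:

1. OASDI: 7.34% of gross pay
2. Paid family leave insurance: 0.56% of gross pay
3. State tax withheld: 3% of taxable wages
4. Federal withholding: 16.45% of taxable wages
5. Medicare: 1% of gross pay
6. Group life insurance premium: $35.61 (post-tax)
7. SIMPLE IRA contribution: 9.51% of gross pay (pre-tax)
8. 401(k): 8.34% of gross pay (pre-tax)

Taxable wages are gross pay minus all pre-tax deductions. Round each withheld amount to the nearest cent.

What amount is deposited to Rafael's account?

SIMPLE IRA contribution: $2,202.03 × 0.0951 = $209.41
401(k): $2,202.03 × 0.0834 = $183.65
Pre-tax total = $209.41 + $183.65 = $393.06
Taxable wages = $2,202.03 − $393.06 = $1,808.97
Federal withholding: $1,808.97 × 0.1645 = $297.58
State tax withheld: $1,808.97 × 0.03 = $54.27
OASDI: $2,202.03 × 0.0734 = $161.63
Medicare: $2,202.03 × 0.01 = $22.02
Paid family leave insurance: $2,202.03 × 0.0056 = $12.33
Group life insurance premium: $35.61
Total deductions = $209.41 + $183.65 + $297.58 + $54.27 + $161.63 + $22.02 + $12.33 + $35.61 = $976.50
Net pay = $2,202.03 − $976.50 = $1,225.53

$1,225.53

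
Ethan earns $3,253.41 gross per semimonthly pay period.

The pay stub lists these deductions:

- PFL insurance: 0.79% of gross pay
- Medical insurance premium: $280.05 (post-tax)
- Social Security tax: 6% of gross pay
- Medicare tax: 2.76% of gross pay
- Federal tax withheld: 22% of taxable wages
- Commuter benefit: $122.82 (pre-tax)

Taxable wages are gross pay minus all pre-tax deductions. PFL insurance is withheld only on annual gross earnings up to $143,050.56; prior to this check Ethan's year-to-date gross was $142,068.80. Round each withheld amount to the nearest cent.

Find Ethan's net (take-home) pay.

$1,869.06

Commuter benefit: $122.82
Taxable wages = $3,253.41 − $122.82 = $3,130.59
Federal tax withheld: $3,130.59 × 0.22 = $688.73
PFL insurance: only $143,050.56 − $142,068.80 = $981.76 of this check is subject → $981.76 × 0.0079 = $7.76
Social Security tax: $3,253.41 × 0.06 = $195.20
Medicare tax: $3,253.41 × 0.0276 = $89.79
Medical insurance premium: $280.05
Total deductions = $122.82 + $688.73 + $7.76 + $195.20 + $89.79 + $280.05 = $1,384.35
Net pay = $3,253.41 − $1,384.35 = $1,869.06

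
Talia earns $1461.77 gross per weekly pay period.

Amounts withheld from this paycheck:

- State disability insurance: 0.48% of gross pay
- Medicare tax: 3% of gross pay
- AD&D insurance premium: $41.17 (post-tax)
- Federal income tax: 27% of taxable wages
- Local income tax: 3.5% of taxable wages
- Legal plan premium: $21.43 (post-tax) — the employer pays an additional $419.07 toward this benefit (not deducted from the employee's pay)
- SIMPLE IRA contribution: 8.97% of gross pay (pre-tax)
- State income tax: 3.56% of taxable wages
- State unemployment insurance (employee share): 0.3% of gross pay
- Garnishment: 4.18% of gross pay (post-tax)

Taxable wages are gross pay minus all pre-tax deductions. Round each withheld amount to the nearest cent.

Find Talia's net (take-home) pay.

SIMPLE IRA contribution: $1461.77 × 0.0897 = $131.12
Taxable wages = $1461.77 − $131.12 = $1330.65
Federal income tax: $1330.65 × 0.27 = $359.28
Local income tax: $1330.65 × 0.035 = $46.57
State income tax: $1330.65 × 0.0356 = $47.37
Medicare tax: $1461.77 × 0.03 = $43.85
State disability insurance: $1461.77 × 0.0048 = $7.02
State unemployment insurance (employee share): $1461.77 × 0.003 = $4.39
Legal plan premium: $21.43
Garnishment: $1461.77 × 0.0418 = $61.10
AD&D insurance premium: $41.17
(Employer's $419.07 toward legal plan premium is not withheld from the employee.)
Total deductions = $131.12 + $359.28 + $46.57 + $47.37 + $43.85 + $7.02 + $4.39 + $21.43 + $61.10 + $41.17 = $763.30
Net pay = $1461.77 − $763.30 = $698.47

$698.47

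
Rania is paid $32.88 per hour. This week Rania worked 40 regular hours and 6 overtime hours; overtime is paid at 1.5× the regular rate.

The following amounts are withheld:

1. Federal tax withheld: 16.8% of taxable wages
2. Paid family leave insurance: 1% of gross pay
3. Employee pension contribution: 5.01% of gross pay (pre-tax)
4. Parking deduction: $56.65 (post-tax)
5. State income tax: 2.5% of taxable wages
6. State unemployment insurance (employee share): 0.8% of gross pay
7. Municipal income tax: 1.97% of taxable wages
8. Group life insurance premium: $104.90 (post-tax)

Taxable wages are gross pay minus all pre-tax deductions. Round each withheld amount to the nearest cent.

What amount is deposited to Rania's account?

$1,014.33

Regular pay: 40 × $32.88 = $1,315.20
Overtime pay: 6 × $32.88 × 1.5 = $295.92
Gross pay = $1,315.20 + $295.92 = $1,611.12
Employee pension contribution: $1,611.12 × 0.0501 = $80.72
Taxable wages = $1,611.12 − $80.72 = $1,530.40
Federal tax withheld: $1,530.40 × 0.168 = $257.11
State income tax: $1,530.40 × 0.025 = $38.26
Municipal income tax: $1,530.40 × 0.0197 = $30.15
State unemployment insurance (employee share): $1,611.12 × 0.008 = $12.89
Paid family leave insurance: $1,611.12 × 0.01 = $16.11
Group life insurance premium: $104.90
Parking deduction: $56.65
Total deductions = $80.72 + $257.11 + $38.26 + $30.15 + $12.89 + $16.11 + $104.90 + $56.65 = $596.79
Net pay = $1,611.12 − $596.79 = $1,014.33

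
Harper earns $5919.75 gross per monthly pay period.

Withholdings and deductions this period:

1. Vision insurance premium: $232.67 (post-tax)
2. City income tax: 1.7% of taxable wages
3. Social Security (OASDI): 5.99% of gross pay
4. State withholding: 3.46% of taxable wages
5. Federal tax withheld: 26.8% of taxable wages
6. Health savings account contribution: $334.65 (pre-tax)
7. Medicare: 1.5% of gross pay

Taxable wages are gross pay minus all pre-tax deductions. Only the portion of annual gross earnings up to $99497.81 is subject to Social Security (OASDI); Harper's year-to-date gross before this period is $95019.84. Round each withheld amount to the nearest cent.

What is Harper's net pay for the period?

$3210.40

Health savings account contribution: $334.65
Taxable wages = $5919.75 − $334.65 = $5585.10
City income tax: $5585.10 × 0.017 = $94.95
Federal tax withheld: $5585.10 × 0.268 = $1496.81
State withholding: $5585.10 × 0.0346 = $193.24
Medicare: $5919.75 × 0.015 = $88.80
Social Security (OASDI): only $99497.81 − $95019.84 = $4477.97 of this check is subject → $4477.97 × 0.0599 = $268.23
Vision insurance premium: $232.67
Total deductions = $334.65 + $94.95 + $1496.81 + $193.24 + $88.80 + $268.23 + $232.67 = $2709.35
Net pay = $5919.75 − $2709.35 = $3210.40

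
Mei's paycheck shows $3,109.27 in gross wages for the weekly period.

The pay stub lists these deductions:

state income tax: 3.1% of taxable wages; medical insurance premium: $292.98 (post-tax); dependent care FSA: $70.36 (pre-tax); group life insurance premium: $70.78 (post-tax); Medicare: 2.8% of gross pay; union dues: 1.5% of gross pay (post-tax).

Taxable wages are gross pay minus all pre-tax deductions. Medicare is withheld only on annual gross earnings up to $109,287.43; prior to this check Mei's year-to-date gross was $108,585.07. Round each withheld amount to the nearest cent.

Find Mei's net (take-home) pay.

$2,514.63

Dependent care FSA: $70.36
Taxable wages = $3,109.27 − $70.36 = $3,038.91
State income tax: $3,038.91 × 0.031 = $94.21
Medicare: only $109,287.43 − $108,585.07 = $702.36 of this check is subject → $702.36 × 0.028 = $19.67
Union dues: $3,109.27 × 0.015 = $46.64
Group life insurance premium: $70.78
Medical insurance premium: $292.98
Total deductions = $70.36 + $94.21 + $19.67 + $46.64 + $70.78 + $292.98 = $594.64
Net pay = $3,109.27 − $594.64 = $2,514.63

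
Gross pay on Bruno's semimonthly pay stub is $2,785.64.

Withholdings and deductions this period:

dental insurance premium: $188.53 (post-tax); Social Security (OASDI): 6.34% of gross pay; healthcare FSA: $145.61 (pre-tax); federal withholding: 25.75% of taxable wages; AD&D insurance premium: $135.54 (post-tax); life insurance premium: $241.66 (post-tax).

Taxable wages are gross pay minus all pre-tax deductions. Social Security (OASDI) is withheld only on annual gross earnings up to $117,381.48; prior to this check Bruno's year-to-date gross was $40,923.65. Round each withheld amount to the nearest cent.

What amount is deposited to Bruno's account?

Healthcare FSA: $145.61
Taxable wages = $2,785.64 − $145.61 = $2,640.03
Federal withholding: $2,640.03 × 0.2575 = $679.81
Social Security (OASDI): cap not yet reached, full $2,785.64 is subject → $2,785.64 × 0.0634 = $176.61
AD&D insurance premium: $135.54
Life insurance premium: $241.66
Dental insurance premium: $188.53
Total deductions = $145.61 + $679.81 + $176.61 + $135.54 + $241.66 + $188.53 = $1,567.76
Net pay = $2,785.64 − $1,567.76 = $1,217.88

$1,217.88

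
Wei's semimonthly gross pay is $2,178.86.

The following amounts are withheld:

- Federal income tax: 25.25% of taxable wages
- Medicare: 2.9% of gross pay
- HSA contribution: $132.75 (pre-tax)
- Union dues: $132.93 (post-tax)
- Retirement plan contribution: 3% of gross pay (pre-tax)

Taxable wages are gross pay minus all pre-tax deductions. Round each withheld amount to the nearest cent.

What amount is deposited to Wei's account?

HSA contribution: $132.75
Retirement plan contribution: $2,178.86 × 0.03 = $65.37
Pre-tax total = $132.75 + $65.37 = $198.12
Taxable wages = $2,178.86 − $198.12 = $1,980.74
Federal income tax: $1,980.74 × 0.2525 = $500.14
Medicare: $2,178.86 × 0.029 = $63.19
Union dues: $132.93
Total deductions = $132.75 + $65.37 + $500.14 + $63.19 + $132.93 = $894.38
Net pay = $2,178.86 − $894.38 = $1,284.48

$1,284.48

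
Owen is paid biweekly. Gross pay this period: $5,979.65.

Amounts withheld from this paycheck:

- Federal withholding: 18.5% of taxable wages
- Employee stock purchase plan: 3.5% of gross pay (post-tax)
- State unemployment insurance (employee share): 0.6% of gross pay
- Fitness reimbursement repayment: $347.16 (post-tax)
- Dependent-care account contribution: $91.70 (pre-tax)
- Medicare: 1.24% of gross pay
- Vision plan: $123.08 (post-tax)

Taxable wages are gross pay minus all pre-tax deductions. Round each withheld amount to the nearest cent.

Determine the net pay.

Dependent-care account contribution: $91.70
Taxable wages = $5,979.65 − $91.70 = $5,887.95
Federal withholding: $5,887.95 × 0.185 = $1,089.27
Medicare: $5,979.65 × 0.0124 = $74.15
State unemployment insurance (employee share): $5,979.65 × 0.006 = $35.88
Vision plan: $123.08
Employee stock purchase plan: $5,979.65 × 0.035 = $209.29
Fitness reimbursement repayment: $347.16
Total deductions = $91.70 + $1,089.27 + $74.15 + $35.88 + $123.08 + $209.29 + $347.16 = $1,970.53
Net pay = $5,979.65 − $1,970.53 = $4,009.12

$4,009.12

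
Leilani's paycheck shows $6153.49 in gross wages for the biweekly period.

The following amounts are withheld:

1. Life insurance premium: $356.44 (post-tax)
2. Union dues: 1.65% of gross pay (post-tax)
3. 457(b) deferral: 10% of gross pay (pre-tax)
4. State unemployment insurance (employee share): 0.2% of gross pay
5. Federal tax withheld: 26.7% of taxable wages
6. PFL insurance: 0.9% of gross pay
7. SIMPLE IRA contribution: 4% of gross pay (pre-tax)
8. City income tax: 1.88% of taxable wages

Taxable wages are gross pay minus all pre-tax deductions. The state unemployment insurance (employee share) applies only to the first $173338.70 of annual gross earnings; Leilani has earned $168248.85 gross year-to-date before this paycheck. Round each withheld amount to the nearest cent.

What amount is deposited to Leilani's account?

457(b) deferral: $6153.49 × 0.1 = $615.35
SIMPLE IRA contribution: $6153.49 × 0.04 = $246.14
Pre-tax total = $615.35 + $246.14 = $861.49
Taxable wages = $6153.49 − $861.49 = $5292.00
Federal tax withheld: $5292.00 × 0.267 = $1412.96
City income tax: $5292.00 × 0.0188 = $99.49
PFL insurance: $6153.49 × 0.009 = $55.38
State unemployment insurance (employee share): only $173338.70 − $168248.85 = $5089.85 of this check is subject → $5089.85 × 0.002 = $10.18
Life insurance premium: $356.44
Union dues: $6153.49 × 0.0165 = $101.53
Total deductions = $615.35 + $246.14 + $1412.96 + $99.49 + $55.38 + $10.18 + $356.44 + $101.53 = $2897.47
Net pay = $6153.49 − $2897.47 = $3256.02

$3256.02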